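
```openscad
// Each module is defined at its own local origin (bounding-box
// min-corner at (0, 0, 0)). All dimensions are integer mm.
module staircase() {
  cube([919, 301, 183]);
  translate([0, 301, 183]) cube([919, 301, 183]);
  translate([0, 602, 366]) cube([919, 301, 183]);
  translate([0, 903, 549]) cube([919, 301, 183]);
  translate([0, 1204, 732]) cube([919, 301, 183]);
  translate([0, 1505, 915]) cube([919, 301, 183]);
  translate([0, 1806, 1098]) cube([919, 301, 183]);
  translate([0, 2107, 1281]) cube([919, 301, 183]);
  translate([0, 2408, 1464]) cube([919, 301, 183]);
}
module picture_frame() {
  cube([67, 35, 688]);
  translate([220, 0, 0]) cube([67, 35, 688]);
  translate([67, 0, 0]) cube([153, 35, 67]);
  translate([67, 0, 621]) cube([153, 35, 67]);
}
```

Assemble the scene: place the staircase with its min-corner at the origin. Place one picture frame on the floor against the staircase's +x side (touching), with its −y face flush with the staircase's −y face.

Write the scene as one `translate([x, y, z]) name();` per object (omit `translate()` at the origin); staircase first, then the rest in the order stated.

staircase();
translate([919, 0, 0]) picture_frame();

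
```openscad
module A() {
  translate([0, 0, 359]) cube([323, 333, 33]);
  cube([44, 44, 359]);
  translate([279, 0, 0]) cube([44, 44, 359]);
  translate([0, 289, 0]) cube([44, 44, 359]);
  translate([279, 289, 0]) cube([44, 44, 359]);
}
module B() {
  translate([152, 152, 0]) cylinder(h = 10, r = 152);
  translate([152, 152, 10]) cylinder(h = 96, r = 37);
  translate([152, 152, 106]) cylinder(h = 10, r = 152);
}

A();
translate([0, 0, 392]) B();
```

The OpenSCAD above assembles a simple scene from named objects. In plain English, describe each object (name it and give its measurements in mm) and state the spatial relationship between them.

A is a four-legged stool. The seat is a 323×333×33 mm slab whose top surface is at z = 392 mm; four square legs, each 44×44 mm in cross-section, run from the floor (z = 0) to the underside of the seat, each flush with a corner of the seat.

B is a spool: two coaxial disc flanges of radius 152 mm and thickness 10 mm, joined by a core cylinder of radius 37 mm and height 96 mm. The lower flange rests on z = 0 and the three cylinders share a vertical axis.

The spool is on top of the stool.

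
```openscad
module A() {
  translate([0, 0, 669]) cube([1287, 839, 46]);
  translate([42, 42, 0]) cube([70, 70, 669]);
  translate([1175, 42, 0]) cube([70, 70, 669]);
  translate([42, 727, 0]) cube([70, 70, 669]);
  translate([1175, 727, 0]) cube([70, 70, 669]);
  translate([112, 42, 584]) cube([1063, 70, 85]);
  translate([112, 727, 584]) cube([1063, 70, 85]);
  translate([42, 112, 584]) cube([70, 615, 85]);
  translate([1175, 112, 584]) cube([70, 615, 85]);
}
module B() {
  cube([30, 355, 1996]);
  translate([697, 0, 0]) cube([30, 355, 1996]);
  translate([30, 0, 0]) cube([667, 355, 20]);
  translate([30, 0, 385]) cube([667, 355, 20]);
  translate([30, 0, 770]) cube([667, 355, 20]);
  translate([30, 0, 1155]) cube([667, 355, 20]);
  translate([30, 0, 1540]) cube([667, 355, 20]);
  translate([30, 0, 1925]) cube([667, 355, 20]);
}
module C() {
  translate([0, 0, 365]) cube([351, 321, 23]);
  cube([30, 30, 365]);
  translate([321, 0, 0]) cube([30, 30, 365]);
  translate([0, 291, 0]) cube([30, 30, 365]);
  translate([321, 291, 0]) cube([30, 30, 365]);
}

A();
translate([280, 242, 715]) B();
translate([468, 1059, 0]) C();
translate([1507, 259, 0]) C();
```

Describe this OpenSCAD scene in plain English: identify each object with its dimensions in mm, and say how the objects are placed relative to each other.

A is a table with a 1287×839 mm rectangular top, 46 mm thick, top surface at z = 715 mm, supported by four 70×70 mm square legs, each inset 42 mm from the nearest pair of top edges, running from the floor. Four apron rails, 70 mm thick and 85 mm tall, run between adjacent legs with their top edges flush with the underside of the top and their outer faces flush with the legs' outer faces.

B is an open bookshelf. Two side panels, each 30 mm thick, 355 mm deep and 1996 mm tall, stand 727 mm apart (outside-to-outside). Between them sit 6 shelves, each 20 mm thick and 355 mm deep, spanning the full gap between the sides. The bottom shelf rests on the floor (its underside at z = 0) and the clear gap between one shelf's top and the next shelf's underside is 365 mm.

C is a four-legged stool. The seat is 351×321 mm, 23 mm thick, top at z = 388 mm. It stands on four square legs, each 30×30 mm in cross-section, from z = 0 to the seat underside, each flush with a corner of the seat.

The bookshelf is on top of the table, centred. Two stools sit around the table at the +y, +x sides.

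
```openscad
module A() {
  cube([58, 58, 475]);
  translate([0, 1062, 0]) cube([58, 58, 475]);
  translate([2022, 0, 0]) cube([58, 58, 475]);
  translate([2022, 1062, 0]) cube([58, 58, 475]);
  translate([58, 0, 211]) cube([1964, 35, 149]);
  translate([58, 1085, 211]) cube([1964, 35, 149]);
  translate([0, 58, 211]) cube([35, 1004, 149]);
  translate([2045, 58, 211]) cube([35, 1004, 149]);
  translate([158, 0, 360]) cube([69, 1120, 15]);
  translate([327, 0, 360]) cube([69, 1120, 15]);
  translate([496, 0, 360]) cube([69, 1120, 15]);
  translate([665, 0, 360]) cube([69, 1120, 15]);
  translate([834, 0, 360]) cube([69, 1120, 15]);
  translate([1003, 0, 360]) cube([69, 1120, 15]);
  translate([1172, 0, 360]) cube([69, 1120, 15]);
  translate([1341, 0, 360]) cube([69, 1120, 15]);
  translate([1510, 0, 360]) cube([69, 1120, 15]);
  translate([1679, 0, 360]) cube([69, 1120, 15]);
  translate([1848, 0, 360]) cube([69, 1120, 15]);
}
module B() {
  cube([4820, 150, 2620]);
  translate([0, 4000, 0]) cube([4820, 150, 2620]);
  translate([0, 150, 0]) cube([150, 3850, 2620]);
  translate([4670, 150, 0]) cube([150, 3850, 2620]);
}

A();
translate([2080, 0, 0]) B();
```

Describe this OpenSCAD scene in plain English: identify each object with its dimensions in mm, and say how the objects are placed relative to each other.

A is a bed frame 2080 mm long (x) by 1120 mm wide (y). Four 58×58 mm corner posts, 475 mm tall, at the corners of the footprint. Four rails of 35 mm thickness and 149 mm height run between adjacent posts with their undersides at z = 211 mm, their outer faces flush with the outside of the frame (the two x-running rails run between the posts' inner faces; the two y-running rails run between the posts' inner faces). 11 slats, each 69 mm wide (x) and 15 mm thick, lie across the top of the two x-running rails, running the full 1120 mm width of the frame in y; the slats are evenly spaced along x between the inner faces of the end posts with equal gaps (rounded down to the nearest mm) at the −x end and between each pair — any rounding remainder accumulates at the +x end.

B is the wall frame of a small rectangular building: four walls, each 2620 mm tall and 150 mm thick, enclosing a footprint 4820 mm (x) by 4150 mm (y) outside-to-outside, with no floor or roof. The front and back walls (the −y and +y sides) span the full width; the two side walls fit between them.

The house frame is against the bed frame's +x side, with their −y faces flush.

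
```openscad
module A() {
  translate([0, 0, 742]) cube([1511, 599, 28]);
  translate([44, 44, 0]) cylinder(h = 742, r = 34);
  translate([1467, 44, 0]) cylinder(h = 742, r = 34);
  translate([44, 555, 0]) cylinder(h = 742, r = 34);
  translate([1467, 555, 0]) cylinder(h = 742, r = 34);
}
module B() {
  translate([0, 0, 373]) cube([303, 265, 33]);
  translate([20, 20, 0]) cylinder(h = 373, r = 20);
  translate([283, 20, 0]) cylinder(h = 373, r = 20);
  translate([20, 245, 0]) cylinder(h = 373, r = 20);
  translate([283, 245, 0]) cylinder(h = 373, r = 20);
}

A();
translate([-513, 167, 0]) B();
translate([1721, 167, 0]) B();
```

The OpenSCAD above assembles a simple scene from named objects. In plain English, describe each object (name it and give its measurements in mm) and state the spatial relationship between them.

A is a table: top 1511 mm (x) × 599 mm (y), 28 mm thick, upper face at z = 770 mm, on four round legs of 68 mm diameter, each leg's bounding box inset 10 mm from the nearest pair of top edges, running from z = 0 to the bottom of the top.

B is a four-legged stool. The seat is 303×265 mm, 33 mm thick, top at z = 406 mm. It stands on four round legs, each 40 mm in diameter, from z = 0 to the seat underside, each leg's axis is inset half a diameter from the nearest pair of seat edges (so the leg's bounding box is flush with the corner).

Two stools sit around the table at the −x, +x sides.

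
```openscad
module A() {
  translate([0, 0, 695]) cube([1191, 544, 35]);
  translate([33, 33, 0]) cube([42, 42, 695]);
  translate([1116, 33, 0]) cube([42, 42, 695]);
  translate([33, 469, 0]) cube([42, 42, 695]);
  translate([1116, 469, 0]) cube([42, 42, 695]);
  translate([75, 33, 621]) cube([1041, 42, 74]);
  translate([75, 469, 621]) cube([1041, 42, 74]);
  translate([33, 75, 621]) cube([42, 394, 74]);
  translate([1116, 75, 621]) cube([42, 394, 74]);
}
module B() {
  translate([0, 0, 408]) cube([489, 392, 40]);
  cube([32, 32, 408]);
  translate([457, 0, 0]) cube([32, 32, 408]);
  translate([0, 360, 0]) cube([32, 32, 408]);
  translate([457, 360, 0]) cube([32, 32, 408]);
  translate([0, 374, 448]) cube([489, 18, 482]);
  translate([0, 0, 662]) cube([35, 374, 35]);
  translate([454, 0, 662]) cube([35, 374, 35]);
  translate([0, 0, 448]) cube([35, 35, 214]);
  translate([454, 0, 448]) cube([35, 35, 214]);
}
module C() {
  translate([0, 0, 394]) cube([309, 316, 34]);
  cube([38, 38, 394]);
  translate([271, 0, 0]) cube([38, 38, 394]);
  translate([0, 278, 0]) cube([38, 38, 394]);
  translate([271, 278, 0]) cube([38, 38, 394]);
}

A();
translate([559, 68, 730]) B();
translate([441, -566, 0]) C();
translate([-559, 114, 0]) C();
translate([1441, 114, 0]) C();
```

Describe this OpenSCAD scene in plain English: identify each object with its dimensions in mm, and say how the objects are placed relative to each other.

A is a table: top 1191 mm (x) × 544 mm (y), 35 mm thick, upper face at z = 730 mm, on four 42×42 mm square legs, each inset 33 mm from the nearest pair of top edges, running from z = 0 to the bottom of the top. Four apron rails, 42 mm thick and 74 mm tall, run between adjacent legs with their top edges flush with the underside of the top and their outer faces flush with the legs' outer faces.

B is a chair: 489×392 mm seat, 40 mm thick, top at z = 448 mm, on four 32 mm square corner legs flush with the seat edges. A 18 mm thick backrest slab spans the full seat width, extending 482 mm above the seat top, its back face flush with the seat's +y edge. Two armrests of 35×35 mm section run along each side from the seat's front edge to the front of the backrest, top faces 249 mm above the seat top and outer faces flush with the seat's x-edges; a 35×35 mm post under the front of each armrest stands on the seat at the front corner.

C is a four-legged stool. The seat is 309×316 mm, 34 mm thick, top at z = 428 mm. It stands on four square legs, each 38×38 mm in cross-section, from z = 0 to the seat underside, each flush with a corner of the seat.

The chair is on top of the table. Three stools sit around the table at the −y, −x, +x sides.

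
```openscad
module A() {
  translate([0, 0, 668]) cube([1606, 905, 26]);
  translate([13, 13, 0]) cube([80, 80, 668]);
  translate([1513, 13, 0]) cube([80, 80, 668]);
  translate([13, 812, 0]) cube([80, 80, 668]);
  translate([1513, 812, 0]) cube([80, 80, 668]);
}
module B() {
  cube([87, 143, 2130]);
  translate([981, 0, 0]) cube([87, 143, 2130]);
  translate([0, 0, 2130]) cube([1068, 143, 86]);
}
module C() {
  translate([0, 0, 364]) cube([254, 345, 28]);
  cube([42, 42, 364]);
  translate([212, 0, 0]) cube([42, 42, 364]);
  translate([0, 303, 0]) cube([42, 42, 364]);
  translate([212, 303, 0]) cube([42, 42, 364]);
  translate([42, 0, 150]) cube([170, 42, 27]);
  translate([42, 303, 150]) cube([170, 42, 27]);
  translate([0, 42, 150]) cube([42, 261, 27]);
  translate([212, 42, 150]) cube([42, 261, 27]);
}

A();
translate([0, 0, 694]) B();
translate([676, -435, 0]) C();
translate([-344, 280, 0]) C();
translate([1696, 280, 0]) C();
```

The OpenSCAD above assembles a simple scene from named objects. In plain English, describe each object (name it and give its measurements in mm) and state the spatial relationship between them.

A is a table with a 1606×905 mm rectangular top, 26 mm thick, top surface at z = 694 mm, supported by four 80×80 mm square legs, each inset 13 mm from the nearest pair of top edges, running from the floor.

B is a rectangular door frame: two vertical jambs of 87×143 mm section, 2130 mm tall, with a clear opening 894 mm wide between their inner faces. A header 86 mm tall and 143 mm deep lies on top of the jambs and spans the full outside width.

C is a four-legged stool. The seat is 254×345 mm, 28 mm thick, top at z = 392 mm. It stands on four square legs, each 42×42 mm in cross-section, from z = 0 to the seat underside, each flush with a corner of the seat. Four stretchers, 42 mm wide and 27 mm tall, connect adjacent legs with their undersides at z = 150 mm, each running between the inner faces of the legs it joins and aligned with the legs' outer faces on the other axis.

The door frame is on top of the table. Three stools sit around the table at the −y, −x, +x sides.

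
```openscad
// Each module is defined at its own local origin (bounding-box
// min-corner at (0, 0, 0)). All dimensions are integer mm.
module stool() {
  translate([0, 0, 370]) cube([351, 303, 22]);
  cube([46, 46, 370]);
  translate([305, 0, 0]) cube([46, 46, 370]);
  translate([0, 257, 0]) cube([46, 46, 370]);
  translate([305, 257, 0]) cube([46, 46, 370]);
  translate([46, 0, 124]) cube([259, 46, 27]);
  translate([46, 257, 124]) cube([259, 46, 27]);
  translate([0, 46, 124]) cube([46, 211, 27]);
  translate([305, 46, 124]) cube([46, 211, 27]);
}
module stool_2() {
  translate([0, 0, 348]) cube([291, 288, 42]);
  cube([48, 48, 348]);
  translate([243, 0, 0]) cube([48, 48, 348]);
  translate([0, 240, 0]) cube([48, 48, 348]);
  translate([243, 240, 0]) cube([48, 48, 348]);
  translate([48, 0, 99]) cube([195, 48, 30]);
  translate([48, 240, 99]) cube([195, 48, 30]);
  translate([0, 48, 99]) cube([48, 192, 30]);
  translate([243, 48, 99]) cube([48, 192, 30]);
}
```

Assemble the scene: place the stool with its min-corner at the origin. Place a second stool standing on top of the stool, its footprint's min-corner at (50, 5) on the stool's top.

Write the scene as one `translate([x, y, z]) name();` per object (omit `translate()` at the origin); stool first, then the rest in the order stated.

stool();
translate([50, 5, 392]) stool_2();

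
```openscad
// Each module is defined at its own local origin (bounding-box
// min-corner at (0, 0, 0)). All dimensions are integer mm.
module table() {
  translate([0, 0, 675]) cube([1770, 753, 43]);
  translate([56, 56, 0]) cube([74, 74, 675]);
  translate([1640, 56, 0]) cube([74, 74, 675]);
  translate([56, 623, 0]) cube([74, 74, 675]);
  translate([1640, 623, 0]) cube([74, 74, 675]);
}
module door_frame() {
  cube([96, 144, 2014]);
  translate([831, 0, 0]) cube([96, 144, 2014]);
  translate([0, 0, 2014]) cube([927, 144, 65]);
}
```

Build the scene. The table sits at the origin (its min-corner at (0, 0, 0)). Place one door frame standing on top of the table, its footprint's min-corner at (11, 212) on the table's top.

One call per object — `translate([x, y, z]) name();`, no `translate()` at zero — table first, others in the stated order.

table();
translate([11, 212, 718]) door_frame();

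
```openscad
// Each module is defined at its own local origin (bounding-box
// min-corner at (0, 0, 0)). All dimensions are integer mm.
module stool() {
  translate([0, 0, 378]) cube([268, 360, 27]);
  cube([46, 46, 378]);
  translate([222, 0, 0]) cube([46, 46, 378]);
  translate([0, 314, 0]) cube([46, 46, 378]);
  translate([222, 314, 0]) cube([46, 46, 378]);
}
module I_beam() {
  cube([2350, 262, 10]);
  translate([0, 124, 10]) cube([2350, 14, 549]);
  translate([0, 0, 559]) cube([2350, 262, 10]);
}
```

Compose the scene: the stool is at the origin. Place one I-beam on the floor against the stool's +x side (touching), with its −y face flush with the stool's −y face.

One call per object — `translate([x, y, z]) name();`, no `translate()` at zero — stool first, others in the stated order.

stool();
translate([268, 0, 0]) I_beam();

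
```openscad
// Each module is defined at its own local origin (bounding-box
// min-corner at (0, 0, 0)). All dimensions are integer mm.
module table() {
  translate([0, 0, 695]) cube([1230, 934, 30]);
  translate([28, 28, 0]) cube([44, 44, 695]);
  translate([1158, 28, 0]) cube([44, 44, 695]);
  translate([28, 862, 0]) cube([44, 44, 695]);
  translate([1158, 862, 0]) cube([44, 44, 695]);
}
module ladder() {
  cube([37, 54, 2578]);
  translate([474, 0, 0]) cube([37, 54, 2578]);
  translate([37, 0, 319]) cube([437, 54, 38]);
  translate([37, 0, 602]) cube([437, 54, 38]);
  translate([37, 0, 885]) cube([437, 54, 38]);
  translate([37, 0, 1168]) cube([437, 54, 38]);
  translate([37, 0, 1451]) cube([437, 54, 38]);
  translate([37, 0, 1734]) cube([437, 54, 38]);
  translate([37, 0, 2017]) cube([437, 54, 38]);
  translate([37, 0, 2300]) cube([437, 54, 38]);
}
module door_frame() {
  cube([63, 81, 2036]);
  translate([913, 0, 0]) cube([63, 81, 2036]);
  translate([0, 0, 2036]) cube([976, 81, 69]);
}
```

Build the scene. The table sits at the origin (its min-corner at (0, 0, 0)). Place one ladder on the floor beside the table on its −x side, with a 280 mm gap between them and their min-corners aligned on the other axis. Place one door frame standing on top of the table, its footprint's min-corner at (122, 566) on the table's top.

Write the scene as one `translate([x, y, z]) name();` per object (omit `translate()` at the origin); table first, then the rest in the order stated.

table();
translate([-791, 0, 0]) ladder();
translate([122, 566, 725]) door_frame();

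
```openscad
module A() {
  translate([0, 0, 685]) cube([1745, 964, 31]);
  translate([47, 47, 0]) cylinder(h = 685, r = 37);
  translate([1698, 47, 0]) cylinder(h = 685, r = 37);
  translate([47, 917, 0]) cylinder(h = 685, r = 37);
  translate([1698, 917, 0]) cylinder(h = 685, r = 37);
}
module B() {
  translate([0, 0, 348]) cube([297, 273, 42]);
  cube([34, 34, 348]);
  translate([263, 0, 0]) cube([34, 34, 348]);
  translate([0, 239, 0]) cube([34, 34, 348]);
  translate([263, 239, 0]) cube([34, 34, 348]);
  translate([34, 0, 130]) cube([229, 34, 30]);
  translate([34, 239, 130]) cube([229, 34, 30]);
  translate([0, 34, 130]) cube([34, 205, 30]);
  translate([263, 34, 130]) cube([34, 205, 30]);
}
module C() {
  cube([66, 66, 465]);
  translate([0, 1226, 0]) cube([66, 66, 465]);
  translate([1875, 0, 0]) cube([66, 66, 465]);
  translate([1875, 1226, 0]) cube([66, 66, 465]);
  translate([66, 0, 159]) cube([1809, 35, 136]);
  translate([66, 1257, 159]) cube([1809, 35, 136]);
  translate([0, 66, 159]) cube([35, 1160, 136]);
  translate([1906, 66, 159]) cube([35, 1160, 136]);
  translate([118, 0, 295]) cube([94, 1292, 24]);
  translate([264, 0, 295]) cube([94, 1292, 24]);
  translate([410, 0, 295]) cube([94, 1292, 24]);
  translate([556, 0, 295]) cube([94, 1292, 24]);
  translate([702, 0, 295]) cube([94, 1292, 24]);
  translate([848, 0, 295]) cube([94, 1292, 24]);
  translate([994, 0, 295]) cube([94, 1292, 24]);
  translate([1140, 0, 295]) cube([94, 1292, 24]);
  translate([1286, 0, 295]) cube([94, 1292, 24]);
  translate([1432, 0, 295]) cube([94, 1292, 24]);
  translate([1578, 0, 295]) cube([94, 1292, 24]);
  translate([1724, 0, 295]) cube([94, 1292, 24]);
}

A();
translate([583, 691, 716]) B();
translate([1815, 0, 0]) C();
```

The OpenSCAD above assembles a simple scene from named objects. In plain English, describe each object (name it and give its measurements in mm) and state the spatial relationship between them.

A is a table: top 1745 mm (x) × 964 mm (y), 31 mm thick, upper face at z = 716 mm, on four round legs of 74 mm diameter, each leg's bounding box inset 10 mm from the nearest pair of top edges, running from z = 0 to the bottom of the top.

B is a four-legged stool. The seat is a 297×273×42 mm slab whose top surface is at z = 390 mm; four square legs, each 34×34 mm in cross-section, run from the floor (z = 0) to the underside of the seat, each flush with a corner of the seat. Four stretchers, 34 mm wide and 30 mm tall, connect adjacent legs with their undersides at z = 130 mm, each running between the inner faces of the legs it joins and aligned with the legs' outer faces on the other axis.

C is a bed frame 1941 mm long (x) by 1292 mm wide (y). Four 66×66 mm corner posts, 465 mm tall, at the corners of the footprint. Four rails of 35 mm thickness and 136 mm height run between adjacent posts with their undersides at z = 159 mm, their outer faces flush with the outside of the frame (the two x-running rails run between the posts' inner faces; the two y-running rails run between the posts' inner faces). 12 slats, each 94 mm wide (x) and 24 mm thick, lie across the top of the two x-running rails, running the full 1292 mm width of the frame in y; the slats are evenly spaced along x between the inner faces of the end posts with equal gaps (rounded down to the nearest mm) at the −x end and between each pair — any rounding remainder accumulates at the +x end.

The stool is on top of the table. The bed frame is on the floor beside the table on its +x side.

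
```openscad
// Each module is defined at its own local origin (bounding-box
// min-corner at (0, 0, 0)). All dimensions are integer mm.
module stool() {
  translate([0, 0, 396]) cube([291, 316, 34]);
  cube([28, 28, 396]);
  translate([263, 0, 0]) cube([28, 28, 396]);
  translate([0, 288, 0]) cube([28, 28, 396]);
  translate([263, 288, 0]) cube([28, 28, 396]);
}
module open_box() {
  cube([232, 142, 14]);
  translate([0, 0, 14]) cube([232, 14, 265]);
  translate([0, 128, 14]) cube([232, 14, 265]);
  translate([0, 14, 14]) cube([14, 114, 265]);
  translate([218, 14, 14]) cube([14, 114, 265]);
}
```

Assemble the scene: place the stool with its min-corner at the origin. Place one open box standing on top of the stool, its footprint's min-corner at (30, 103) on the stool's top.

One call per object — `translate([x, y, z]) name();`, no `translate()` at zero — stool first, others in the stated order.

stool();
translate([30, 103, 430]) open_box();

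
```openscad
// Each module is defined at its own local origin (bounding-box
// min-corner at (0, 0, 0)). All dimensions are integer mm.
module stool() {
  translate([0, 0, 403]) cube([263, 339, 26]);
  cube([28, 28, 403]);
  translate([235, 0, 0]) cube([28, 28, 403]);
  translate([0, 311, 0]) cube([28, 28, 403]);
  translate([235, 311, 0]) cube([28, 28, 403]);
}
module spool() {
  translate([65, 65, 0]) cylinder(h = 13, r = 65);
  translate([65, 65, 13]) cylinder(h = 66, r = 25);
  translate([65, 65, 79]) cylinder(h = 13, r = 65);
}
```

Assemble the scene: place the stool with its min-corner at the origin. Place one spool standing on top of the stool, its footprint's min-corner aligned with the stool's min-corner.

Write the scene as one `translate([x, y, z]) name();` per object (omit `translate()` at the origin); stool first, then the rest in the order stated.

stool();
translate([0, 0, 429]) spool();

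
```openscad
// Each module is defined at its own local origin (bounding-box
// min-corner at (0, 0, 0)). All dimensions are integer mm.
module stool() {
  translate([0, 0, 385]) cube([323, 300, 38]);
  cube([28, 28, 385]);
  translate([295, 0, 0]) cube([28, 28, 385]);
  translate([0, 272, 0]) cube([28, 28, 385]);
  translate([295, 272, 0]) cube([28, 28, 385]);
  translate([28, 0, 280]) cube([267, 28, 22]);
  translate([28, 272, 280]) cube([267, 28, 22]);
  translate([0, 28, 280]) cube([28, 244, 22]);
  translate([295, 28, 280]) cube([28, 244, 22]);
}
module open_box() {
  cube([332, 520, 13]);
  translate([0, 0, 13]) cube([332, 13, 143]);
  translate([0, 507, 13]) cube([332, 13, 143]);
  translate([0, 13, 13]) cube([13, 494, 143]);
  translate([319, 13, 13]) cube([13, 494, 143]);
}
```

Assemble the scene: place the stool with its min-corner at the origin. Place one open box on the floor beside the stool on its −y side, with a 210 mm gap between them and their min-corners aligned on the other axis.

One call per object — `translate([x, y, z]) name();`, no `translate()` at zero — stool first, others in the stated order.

stool();
translate([0, -730, 0]) open_box();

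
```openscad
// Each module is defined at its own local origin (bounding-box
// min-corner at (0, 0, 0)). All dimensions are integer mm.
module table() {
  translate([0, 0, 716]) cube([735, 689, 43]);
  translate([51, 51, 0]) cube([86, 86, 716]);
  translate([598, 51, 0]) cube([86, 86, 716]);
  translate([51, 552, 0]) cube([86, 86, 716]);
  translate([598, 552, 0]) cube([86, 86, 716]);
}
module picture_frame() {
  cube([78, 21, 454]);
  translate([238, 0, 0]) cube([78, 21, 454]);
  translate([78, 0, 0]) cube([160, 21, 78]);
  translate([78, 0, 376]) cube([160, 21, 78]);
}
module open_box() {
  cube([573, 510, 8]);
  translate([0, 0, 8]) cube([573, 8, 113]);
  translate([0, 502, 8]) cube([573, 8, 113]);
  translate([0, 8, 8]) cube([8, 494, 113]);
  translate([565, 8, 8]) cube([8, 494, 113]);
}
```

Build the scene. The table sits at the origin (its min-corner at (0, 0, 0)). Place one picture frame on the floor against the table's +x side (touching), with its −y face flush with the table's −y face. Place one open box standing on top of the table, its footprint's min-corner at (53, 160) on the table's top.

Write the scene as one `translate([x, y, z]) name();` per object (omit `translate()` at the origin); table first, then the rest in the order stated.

table();
translate([735, 0, 0]) picture_frame();
translate([53, 160, 759]) open_box();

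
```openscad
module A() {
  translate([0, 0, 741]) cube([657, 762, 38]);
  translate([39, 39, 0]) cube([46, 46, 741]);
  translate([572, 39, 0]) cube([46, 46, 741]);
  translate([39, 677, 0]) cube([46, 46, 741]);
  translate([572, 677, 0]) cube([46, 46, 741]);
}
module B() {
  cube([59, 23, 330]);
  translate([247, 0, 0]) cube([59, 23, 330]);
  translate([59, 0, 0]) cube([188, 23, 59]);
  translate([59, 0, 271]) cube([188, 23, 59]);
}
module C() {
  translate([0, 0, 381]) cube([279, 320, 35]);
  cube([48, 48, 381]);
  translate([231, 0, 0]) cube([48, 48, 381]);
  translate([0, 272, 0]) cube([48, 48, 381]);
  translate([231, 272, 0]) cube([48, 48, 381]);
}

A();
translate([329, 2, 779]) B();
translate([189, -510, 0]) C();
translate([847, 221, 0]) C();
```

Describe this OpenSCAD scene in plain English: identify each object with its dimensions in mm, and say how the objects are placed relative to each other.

A is a rectangular dining table. The top is 657×762×38 mm with its upper surface at z = 779 mm. It stands on four 46×46 mm square legs, each inset 39 mm from the nearest pair of top edges, running from the floor to the underside of the top.

B is a rectangular picture frame lying in the x–z plane (depth along y). The opening is 188 mm wide (x) by 212 mm tall (z), surrounded by a border 59 mm wide on all four sides. The frame is 23 mm deep and is made of two full-height vertical stiles with two horizontal rails fitted between them.

C is a four-legged stool. The seat is 279×320 mm, 35 mm thick, top at z = 416 mm. It stands on four square legs, each 48×48 mm in cross-section, from z = 0 to the seat underside, each flush with a corner of the seat.

The picture frame is on top of the table. Two stools sit around the table at the −y, +x sides.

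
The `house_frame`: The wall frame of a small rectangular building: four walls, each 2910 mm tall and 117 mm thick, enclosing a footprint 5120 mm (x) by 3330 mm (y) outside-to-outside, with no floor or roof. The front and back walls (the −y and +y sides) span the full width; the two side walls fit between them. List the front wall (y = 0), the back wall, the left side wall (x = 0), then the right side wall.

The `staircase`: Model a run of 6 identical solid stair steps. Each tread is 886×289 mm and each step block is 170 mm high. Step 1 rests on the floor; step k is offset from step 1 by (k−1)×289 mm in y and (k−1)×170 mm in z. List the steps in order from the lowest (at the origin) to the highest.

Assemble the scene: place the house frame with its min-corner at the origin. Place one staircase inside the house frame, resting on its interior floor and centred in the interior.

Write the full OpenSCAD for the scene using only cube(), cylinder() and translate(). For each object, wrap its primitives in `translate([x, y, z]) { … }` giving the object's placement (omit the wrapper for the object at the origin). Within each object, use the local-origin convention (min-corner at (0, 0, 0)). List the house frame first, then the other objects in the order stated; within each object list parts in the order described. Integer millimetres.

cube([5120, 117, 2910]);
translate([0, 3213, 0]) cube([5120, 117, 2910]);
translate([0, 117, 0]) cube([117, 3096, 2910]);
translate([5003, 117, 0]) cube([117, 3096, 2910]);
translate([2117, 798, 0]) {
  cube([886, 289, 170]);
  translate([0, 289, 170]) cube([886, 289, 170]);
  translate([0, 578, 340]) cube([886, 289, 170]);
  translate([0, 867, 510]) cube([886, 289, 170]);
  translate([0, 1156, 680]) cube([886, 289, 170]);
  translate([0, 1445, 850]) cube([886, 289, 170]);
}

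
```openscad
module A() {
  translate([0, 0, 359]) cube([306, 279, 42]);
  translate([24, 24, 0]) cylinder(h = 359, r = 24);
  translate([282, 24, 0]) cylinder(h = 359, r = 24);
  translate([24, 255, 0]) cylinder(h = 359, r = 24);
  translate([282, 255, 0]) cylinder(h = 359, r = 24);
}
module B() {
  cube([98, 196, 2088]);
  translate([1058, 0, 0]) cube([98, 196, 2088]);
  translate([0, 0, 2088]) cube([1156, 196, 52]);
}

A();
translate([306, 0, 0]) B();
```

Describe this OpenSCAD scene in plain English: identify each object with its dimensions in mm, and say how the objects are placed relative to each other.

A is a simple wooden stool: a rectangular seat 306 mm (x) by 279 mm (y), 42 mm thick, top face at z = 401 mm, on four round legs, each 48 mm in diameter. The legs rest on z = 0, each leg's axis is inset half a diameter from the nearest pair of seat edges (so the leg's bounding box is flush with the corner).

B is a rectangular door frame: two vertical jambs of 98×196 mm section, 2088 mm tall, with a clear opening 960 mm wide between their inner faces. A header 52 mm tall and 196 mm deep lies on top of the jambs and spans the full outside width.

The door frame is against the stool's +x side, with their −y faces flush.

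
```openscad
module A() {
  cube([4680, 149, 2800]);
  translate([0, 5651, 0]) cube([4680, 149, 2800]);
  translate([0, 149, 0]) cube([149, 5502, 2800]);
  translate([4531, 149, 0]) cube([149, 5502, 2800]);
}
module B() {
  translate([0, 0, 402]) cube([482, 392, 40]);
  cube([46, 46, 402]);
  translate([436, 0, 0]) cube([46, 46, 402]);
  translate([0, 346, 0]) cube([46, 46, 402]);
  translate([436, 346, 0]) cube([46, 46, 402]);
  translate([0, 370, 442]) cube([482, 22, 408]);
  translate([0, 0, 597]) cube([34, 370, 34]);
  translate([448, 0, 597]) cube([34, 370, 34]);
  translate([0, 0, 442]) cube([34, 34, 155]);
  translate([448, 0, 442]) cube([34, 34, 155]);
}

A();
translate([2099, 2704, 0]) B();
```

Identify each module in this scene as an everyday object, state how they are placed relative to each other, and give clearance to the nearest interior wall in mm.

Clearances: x = 1950, y = 2555; minimum 1950 mm.

A is a house frame. B is a chair. The chair sits inside the house frame, centred. The clearance to the nearest interior wall is 1950 mm.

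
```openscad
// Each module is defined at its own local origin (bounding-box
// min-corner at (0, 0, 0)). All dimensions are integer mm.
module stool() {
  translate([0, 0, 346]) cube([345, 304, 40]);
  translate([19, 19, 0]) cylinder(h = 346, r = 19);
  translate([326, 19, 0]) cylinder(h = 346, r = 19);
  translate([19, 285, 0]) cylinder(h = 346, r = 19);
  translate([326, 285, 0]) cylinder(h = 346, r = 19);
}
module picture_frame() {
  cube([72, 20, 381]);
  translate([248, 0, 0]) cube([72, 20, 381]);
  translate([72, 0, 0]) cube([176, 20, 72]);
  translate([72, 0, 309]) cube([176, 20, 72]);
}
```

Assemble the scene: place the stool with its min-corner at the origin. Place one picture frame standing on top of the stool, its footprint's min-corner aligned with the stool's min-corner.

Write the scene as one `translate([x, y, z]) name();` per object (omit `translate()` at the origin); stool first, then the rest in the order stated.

stool();
translate([0, 0, 386]) picture_frame();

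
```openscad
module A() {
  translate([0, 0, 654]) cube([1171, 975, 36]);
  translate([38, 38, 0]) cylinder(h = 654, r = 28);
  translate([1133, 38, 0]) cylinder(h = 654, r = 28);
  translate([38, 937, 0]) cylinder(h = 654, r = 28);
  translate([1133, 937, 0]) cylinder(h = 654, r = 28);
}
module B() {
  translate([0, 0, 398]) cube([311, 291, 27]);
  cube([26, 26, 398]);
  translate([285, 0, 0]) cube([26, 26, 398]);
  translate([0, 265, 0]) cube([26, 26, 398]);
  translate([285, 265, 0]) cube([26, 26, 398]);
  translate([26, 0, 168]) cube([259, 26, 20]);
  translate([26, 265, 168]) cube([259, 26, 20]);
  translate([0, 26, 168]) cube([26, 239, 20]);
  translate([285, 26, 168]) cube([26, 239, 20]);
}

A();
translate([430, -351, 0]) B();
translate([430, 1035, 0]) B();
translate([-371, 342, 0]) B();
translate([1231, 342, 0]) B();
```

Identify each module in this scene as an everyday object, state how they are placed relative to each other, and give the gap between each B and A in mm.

Each stool's nearest face is 60 mm from the table's bounding box.

A is a table. B is a stool. Four stools sit around the table at the −y, +y, −x, +x sides. The gap between each stool and the table is 60 mm.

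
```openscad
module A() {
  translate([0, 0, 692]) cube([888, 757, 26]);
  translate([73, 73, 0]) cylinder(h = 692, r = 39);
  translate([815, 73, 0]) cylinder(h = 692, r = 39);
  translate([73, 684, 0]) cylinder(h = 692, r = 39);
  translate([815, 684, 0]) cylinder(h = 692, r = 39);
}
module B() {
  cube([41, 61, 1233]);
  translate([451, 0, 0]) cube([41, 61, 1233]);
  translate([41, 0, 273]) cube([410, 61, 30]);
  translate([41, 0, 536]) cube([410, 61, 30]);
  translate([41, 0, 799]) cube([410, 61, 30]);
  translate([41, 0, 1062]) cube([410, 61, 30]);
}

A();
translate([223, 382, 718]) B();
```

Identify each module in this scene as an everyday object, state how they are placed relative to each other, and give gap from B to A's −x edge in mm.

A is a table. B is a ladder. The ladder is on top of the table. The gap from the ladder to the table's −x edge is 223 mm.

The ladder's min-x is at 223; the table's min-x is 0; gap = 223 mm.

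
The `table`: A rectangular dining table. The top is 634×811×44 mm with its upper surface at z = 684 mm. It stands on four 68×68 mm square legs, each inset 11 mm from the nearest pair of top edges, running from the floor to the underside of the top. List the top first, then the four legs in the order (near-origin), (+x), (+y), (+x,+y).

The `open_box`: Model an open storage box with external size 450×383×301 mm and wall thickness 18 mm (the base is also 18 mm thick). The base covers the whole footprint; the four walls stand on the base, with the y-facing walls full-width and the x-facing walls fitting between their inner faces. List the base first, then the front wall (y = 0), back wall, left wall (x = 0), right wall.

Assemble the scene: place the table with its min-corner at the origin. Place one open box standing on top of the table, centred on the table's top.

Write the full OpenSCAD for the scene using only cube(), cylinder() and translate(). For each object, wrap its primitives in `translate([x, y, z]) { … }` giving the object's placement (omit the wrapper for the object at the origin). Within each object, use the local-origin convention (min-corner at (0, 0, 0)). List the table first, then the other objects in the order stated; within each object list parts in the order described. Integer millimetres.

translate([0, 0, 640]) cube([634, 811, 44]);
translate([11, 11, 0]) cube([68, 68, 640]);
translate([555, 11, 0]) cube([68, 68, 640]);
translate([11, 732, 0]) cube([68, 68, 640]);
translate([555, 732, 0]) cube([68, 68, 640]);
translate([92, 214, 684]) {
  cube([450, 383, 18]);
  translate([0, 0, 18]) cube([450, 18, 283]);
  translate([0, 365, 18]) cube([450, 18, 283]);
  translate([0, 18, 18]) cube([18, 347, 283]);
  translate([432, 18, 18]) cube([18, 347, 283]);
}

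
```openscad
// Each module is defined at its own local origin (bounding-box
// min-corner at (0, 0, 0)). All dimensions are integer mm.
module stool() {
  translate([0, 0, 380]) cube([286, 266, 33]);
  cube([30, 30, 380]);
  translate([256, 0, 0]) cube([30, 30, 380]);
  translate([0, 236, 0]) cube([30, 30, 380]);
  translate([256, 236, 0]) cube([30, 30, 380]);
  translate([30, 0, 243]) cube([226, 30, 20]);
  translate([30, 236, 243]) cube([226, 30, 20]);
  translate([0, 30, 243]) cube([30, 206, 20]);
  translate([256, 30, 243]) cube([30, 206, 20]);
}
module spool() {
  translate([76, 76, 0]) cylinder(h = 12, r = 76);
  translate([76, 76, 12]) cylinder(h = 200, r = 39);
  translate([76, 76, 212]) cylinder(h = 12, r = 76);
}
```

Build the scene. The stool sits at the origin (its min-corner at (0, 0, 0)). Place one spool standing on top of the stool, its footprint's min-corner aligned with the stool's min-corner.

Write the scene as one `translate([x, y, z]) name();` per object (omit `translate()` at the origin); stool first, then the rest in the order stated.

stool();
translate([0, 0, 413]) spool();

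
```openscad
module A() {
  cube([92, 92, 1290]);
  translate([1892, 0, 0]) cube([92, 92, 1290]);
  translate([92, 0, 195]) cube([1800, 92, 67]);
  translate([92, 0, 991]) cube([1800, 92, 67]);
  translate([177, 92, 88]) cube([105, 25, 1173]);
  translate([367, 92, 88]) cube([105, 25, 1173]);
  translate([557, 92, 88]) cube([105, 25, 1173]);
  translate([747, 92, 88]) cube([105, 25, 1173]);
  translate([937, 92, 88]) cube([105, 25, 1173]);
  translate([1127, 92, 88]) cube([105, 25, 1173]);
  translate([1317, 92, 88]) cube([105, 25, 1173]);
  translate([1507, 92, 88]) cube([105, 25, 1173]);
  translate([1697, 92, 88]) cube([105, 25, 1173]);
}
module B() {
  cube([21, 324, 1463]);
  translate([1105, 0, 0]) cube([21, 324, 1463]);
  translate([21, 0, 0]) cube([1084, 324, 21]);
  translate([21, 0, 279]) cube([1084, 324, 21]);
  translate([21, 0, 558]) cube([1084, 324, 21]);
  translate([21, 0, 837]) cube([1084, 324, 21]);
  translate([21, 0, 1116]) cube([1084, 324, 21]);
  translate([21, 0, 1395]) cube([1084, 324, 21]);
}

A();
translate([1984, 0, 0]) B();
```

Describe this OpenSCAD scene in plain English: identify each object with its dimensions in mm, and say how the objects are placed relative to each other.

A is a fence section. Two 92×92 mm posts, 1290 mm tall, stand on the floor with a clear span of 1800 mm between their inner faces. Two horizontal rails of 92×67 mm section span the gap between the posts with their undersides at z = 195 mm and z = 991 mm, flush with the posts' −y face. 9 pickets, each 105 mm wide, 25 mm thick and 1173 mm tall, are fixed to the +y face of the rails with their bottoms at z = 88 mm, evenly spaced across the span with equal gaps (rounded down to the nearest mm) at the −x end and between each pair — any rounding remainder accumulates at the +x end.

B is an open bookshelf. Two side panels, each 21 mm thick, 324 mm deep and 1463 mm tall, stand 1126 mm apart (outside-to-outside). Between them sit 6 shelves, each 21 mm thick and 324 mm deep, spanning the full gap between the sides. The bottom shelf rests on the floor (its underside at z = 0) and the clear gap between one shelf's top and the next shelf's underside is 258 mm.

The bookshelf is against the fence section's +x side, with their −y faces flush.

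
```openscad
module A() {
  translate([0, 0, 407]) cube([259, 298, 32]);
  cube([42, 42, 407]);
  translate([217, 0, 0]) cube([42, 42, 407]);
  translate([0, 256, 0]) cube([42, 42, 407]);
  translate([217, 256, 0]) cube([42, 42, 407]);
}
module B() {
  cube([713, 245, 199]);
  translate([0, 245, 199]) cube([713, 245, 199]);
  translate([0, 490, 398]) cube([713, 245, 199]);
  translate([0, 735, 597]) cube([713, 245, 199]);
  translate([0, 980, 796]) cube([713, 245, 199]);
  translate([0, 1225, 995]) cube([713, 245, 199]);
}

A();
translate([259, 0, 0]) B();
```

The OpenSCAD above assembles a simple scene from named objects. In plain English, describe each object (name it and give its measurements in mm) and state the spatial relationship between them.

A is a simple wooden stool: a rectangular seat 259 mm (x) by 298 mm (y), 32 mm thick, top face at z = 439 mm, on four square legs, each 42×42 mm in cross-section. The legs rest on z = 0, each flush with a corner of the seat.

B is a straight staircase of 6 solid steps. Each step is 713 mm wide (x), 245 mm deep (y, the going) and 199 mm tall (the rise). The first step rests on the floor; each subsequent step sits one going further in +y and one rise higher in +z, directly behind and above the previous step with no overlap.

The staircase is against the stool's +x side, with their −y faces flush.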